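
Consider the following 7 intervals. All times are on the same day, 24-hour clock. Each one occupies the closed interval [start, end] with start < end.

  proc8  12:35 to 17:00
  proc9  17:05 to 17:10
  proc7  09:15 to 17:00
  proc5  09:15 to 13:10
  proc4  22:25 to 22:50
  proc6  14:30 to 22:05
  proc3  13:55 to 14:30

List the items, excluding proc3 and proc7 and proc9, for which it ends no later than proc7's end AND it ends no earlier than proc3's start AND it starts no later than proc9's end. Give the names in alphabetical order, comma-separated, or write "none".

Conditions: its end is no later than proc7's end (X.end <= 17:00) AND its end is no earlier than proc3's start (X.end >= 13:55) AND its start is no later than proc9's end (X.start <= 17:10).
proc4: end 22:50 <= 17:00? ✗; end 22:50 >= 13:55? ✓; start 22:25 <= 17:10? ✗ → no.
proc5: end 13:10 <= 17:00? ✓; end 13:10 >= 13:55? ✗; start 09:15 <= 17:10? ✓ → no.
proc6: end 22:05 <= 17:00? ✗; end 22:05 >= 13:55? ✓; start 14:30 <= 17:10? ✓ → no.
proc8: end 17:00 <= 17:00? ✓; end 17:00 >= 13:55? ✓; start 12:35 <= 17:10? ✓ → yes.
Result: proc8.

proc8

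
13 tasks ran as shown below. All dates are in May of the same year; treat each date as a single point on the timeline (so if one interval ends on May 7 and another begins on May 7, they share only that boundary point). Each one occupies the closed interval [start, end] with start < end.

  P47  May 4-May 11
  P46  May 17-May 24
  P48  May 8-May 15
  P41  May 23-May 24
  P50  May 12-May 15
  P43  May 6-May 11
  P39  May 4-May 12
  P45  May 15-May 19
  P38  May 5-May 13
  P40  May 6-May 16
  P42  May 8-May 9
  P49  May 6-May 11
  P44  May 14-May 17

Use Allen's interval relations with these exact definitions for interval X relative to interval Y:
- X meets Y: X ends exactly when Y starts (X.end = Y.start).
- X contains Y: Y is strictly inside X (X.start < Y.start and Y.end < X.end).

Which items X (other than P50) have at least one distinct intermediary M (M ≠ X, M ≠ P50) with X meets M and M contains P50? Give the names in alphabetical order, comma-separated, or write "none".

Target P50 = [May 12, May 15].
Intermediaries M with M contains P50: P40.
Via P40 — items with X meets P40: none.
Union: none.

none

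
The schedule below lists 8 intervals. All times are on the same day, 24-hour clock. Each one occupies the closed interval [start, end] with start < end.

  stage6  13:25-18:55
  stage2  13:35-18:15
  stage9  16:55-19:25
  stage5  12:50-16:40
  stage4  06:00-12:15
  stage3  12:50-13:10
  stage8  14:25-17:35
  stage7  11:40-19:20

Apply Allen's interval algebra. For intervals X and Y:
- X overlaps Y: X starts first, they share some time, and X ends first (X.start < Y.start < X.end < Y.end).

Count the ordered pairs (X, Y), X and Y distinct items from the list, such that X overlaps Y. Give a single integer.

Checking all 56 ordered pairs for relation 'overlaps'; matching pairs in alphabetical order:
(stage2, stage9): stage2 overlaps stage9 ✓
(stage4, stage7): stage4 overlaps stage7 ✓
(stage5, stage2): stage5 overlaps stage2 ✓
(stage5, stage6): stage5 overlaps stage6 ✓
(stage5, stage8): stage5 overlaps stage8 ✓
(stage6, stage9): stage6 overlaps stage9 ✓
(stage7, stage9): stage7 overlaps stage9 ✓
(stage8, stage9): stage8 overlaps stage9 ✓
Count: 8.

8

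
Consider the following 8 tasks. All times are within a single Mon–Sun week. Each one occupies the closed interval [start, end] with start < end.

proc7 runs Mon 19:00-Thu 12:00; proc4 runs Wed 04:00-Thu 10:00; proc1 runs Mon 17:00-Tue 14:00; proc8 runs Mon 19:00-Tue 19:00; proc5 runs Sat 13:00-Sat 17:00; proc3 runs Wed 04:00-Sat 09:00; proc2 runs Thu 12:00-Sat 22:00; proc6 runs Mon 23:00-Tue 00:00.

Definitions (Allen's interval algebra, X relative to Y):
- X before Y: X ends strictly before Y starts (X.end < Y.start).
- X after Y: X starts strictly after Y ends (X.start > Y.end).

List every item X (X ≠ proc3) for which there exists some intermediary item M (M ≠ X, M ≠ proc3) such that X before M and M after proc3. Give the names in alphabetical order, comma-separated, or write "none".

Target proc3 = [Wed 04:00, Sat 09:00].
Intermediaries M with M after proc3: proc5.
Via proc5 — items with X before proc5: proc1, proc4, proc6, proc7, proc8.
Union: proc1, proc4, proc6, proc7, proc8.

proc1, proc4, proc6, proc7, proc8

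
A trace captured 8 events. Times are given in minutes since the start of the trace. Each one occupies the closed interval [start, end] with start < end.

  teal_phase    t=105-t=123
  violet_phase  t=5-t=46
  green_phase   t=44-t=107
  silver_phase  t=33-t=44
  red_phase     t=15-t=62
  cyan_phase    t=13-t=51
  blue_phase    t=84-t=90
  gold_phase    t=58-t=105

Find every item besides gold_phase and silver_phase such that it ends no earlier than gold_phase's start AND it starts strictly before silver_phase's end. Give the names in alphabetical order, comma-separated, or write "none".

red_phase

Conditions: its end is no earlier than gold_phase's start (X.end >= t=58) AND its start is strictly before silver_phase's end (X.start < t=44).
blue_phase: end t=90 >= t=58? ✓; start t=84 < t=44? ✗ → no.
cyan_phase: end t=51 >= t=58? ✗; start t=13 < t=44? ✓ → no.
green_phase: end t=107 >= t=58? ✓; start t=44 < t=44? ✗ → no.
red_phase: end t=62 >= t=58? ✓; start t=15 < t=44? ✓ → yes.
teal_phase: end t=123 >= t=58? ✓; start t=105 < t=44? ✗ → no.
violet_phase: end t=46 >= t=58? ✗; start t=5 < t=44? ✓ → no.
Result: red_phase.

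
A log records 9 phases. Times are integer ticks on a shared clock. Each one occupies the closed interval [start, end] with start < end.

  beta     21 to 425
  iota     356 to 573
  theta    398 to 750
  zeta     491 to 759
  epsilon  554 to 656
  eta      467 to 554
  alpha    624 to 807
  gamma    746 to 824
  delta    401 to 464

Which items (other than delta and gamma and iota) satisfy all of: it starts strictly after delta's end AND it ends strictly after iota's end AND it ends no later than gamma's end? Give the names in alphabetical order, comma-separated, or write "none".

alpha, epsilon, zeta

Conditions: its start is strictly after delta's end (X.start > 464) AND its end is strictly after iota's end (X.end > 573) AND its end is no later than gamma's end (X.end <= 824).
alpha: start 624 > 464? ✓; end 807 > 573? ✓; end 807 <= 824? ✓ → yes.
beta: start 21 > 464? ✗; end 425 > 573? ✗; end 425 <= 824? ✓ → no.
epsilon: start 554 > 464? ✓; end 656 > 573? ✓; end 656 <= 824? ✓ → yes.
eta: start 467 > 464? ✓; end 554 > 573? ✗; end 554 <= 824? ✓ → no.
theta: start 398 > 464? ✗; end 750 > 573? ✓; end 750 <= 824? ✓ → no.
zeta: start 491 > 464? ✓; end 759 > 573? ✓; end 759 <= 824? ✓ → yes.
Result: alpha, epsilon, zeta.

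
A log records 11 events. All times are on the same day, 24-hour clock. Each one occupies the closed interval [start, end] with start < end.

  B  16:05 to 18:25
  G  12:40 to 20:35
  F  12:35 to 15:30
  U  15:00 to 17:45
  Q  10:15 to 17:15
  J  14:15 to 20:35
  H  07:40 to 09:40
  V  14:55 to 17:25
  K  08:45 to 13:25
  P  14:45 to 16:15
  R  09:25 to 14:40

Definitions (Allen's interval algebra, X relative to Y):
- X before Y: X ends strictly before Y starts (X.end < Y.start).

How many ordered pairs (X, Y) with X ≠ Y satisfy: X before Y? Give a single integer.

Checking all 110 ordered pairs for relation 'before'; matching pairs in alphabetical order:
(F, B): F before B ✓
(H, B): H before B ✓
(H, F): H before F ✓
(H, G): H before G ✓
(H, J): H before J ✓
(H, P): H before P ✓
(H, Q): H before Q ✓
(H, U): H before U ✓
(H, V): H before V ✓
(K, B): K before B ✓
(K, J): K before J ✓
(K, P): K before P ✓
(K, U): K before U ✓
(K, V): K before V ✓
(R, B): R before B ✓
(R, P): R before P ✓
(R, U): R before U ✓
(R, V): R before V ✓
Count: 18.

18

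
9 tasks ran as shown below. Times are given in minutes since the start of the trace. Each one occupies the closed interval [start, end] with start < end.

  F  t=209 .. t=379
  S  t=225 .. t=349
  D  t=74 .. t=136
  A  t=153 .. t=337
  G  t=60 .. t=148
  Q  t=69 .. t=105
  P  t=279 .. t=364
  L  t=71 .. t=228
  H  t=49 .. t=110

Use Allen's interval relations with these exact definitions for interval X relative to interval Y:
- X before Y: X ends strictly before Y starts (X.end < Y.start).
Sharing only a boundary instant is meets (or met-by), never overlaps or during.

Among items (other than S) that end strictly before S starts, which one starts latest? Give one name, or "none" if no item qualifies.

D

Target S = [t=225, t=349].
A [t=153, t=337] → overlaps → excluded.
D [t=74, t=136] → before → candidate.
F [t=209, t=379] → contains → excluded.
G [t=60, t=148] → before → candidate.
H [t=49, t=110] → before → candidate.
L [t=71, t=228] → overlaps → excluded.
P [t=279, t=364] → overlapped-by → excluded.
Q [t=69, t=105] → before → candidate.
Among candidates, latest start is t=74 → D.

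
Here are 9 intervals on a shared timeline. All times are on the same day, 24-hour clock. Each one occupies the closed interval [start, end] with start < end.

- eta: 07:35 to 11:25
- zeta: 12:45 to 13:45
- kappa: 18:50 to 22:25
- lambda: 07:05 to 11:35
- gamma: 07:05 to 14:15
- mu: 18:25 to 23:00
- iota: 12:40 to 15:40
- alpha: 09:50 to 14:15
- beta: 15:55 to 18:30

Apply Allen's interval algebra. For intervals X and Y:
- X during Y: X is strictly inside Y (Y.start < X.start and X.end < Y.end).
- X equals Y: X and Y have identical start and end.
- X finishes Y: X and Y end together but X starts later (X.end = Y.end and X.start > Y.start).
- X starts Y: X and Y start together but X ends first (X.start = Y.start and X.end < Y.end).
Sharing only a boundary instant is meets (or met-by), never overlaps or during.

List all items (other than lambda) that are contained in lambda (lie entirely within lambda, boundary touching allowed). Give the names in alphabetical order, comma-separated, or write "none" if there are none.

eta

Target lambda = [07:05, 11:35].
alpha [09:50, 14:15] → overlapped-by → no.
beta [15:55, 18:30] → after → no.
eta [07:35, 11:25] → during → yes.
gamma [07:05, 14:15] → started-by → no.
iota [12:40, 15:40] → after → no.
kappa [18:50, 22:25] → after → no.
mu [18:25, 23:00] → after → no.
zeta [12:45, 13:45] → after → no.
Result: eta.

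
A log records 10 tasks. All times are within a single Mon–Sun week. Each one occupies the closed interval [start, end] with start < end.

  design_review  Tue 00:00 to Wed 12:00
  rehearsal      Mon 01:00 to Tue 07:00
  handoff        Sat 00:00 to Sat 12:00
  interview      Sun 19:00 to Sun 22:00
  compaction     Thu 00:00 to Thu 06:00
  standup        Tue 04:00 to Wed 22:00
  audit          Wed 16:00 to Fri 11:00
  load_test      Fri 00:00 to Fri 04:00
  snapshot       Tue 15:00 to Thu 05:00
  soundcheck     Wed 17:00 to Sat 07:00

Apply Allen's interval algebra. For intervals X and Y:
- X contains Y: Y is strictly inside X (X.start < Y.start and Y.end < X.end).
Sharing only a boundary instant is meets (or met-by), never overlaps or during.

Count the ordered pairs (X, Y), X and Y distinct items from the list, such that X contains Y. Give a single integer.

Checking all 90 ordered pairs for relation 'contains'; matching pairs in alphabetical order:
(audit, compaction): audit contains compaction ✓
(audit, load_test): audit contains load_test ✓
(soundcheck, compaction): soundcheck contains compaction ✓
(soundcheck, load_test): soundcheck contains load_test ✓
Count: 4.

4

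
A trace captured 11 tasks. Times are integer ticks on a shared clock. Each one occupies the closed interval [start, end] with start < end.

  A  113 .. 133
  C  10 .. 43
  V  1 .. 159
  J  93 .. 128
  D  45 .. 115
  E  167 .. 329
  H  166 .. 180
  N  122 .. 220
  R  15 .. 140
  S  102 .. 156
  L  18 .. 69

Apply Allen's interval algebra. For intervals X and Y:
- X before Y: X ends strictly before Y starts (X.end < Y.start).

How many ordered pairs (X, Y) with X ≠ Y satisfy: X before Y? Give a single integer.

Checking all 110 ordered pairs for relation 'before'; matching pairs in alphabetical order:
(A, E): A before E ✓
(A, H): A before H ✓
(C, A): C before A ✓
(C, D): C before D ✓
(C, E): C before E ✓
(C, H): C before H ✓
(C, J): C before J ✓
(C, N): C before N ✓
(C, S): C before S ✓
(D, E): D before E ✓
(D, H): D before H ✓
(D, N): D before N ✓
(J, E): J before E ✓
(J, H): J before H ✓
(L, A): L before A ✓
(L, E): L before E ✓
(L, H): L before H ✓
(L, J): L before J ✓
(L, N): L before N ✓
(L, S): L before S ✓
(R, E): R before E ✓
(R, H): R before H ✓
(S, E): S before E ✓
(S, H): S before H ✓
... plus 2 further pairs not listed.
Count: 26.

26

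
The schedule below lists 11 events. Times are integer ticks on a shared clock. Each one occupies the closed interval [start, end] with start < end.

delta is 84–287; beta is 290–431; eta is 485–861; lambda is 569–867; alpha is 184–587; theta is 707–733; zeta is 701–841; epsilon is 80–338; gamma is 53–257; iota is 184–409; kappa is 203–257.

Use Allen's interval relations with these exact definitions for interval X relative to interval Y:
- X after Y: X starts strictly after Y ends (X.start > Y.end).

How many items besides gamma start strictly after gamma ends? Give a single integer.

5

Target gamma = [53, 257].
alpha [184, 587] → overlapped-by → no.
beta [290, 431] → after → counts.
delta [84, 287] → overlapped-by → no.
epsilon [80, 338] → overlapped-by → no.
eta [485, 861] → after → counts.
iota [184, 409] → overlapped-by → no.
kappa [203, 257] → finishes → no.
lambda [569, 867] → after → counts.
theta [707, 733] → after → counts.
zeta [701, 841] → after → counts.
Total: 5.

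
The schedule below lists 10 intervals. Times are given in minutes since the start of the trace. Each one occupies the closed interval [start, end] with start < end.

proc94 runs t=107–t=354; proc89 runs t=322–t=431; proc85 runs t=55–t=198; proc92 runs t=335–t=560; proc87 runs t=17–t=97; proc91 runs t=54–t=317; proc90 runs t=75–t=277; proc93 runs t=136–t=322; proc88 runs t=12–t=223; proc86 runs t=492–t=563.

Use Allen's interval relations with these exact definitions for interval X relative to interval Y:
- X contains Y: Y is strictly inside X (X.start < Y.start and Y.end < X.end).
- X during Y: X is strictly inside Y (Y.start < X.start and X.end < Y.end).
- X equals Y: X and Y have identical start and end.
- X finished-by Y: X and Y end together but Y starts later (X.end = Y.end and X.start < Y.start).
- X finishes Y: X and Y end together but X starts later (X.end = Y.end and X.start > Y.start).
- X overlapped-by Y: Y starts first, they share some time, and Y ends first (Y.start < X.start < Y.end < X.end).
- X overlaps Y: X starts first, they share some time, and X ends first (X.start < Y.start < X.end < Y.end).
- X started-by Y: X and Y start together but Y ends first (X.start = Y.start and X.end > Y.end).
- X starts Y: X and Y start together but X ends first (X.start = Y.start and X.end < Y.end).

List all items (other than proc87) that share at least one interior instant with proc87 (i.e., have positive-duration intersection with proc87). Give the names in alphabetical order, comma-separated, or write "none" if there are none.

proc85, proc88, proc90, proc91

Target proc87 = [t=17, t=97].
proc85 [t=55, t=198] → overlapped-by → yes.
proc86 [t=492, t=563] → after → no.
proc88 [t=12, t=223] → contains → yes.
proc89 [t=322, t=431] → after → no.
proc90 [t=75, t=277] → overlapped-by → yes.
proc91 [t=54, t=317] → overlapped-by → yes.
proc92 [t=335, t=560] → after → no.
proc93 [t=136, t=322] → after → no.
proc94 [t=107, t=354] → after → no.
Result: proc85, proc88, proc90, proc91.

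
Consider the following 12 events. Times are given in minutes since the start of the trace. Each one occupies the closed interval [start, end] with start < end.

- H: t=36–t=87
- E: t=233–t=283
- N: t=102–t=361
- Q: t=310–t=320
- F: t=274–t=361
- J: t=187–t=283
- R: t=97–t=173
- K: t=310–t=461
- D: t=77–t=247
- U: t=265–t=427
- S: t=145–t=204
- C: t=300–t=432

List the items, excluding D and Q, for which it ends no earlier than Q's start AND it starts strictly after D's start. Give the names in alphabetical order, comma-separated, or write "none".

C, F, K, N, U

Conditions: its end is no earlier than Q's start (X.end >= t=310) AND its start is strictly after D's start (X.start > t=77).
C: end t=432 >= t=310? ✓; start t=300 > t=77? ✓ → yes.
E: end t=283 >= t=310? ✗; start t=233 > t=77? ✓ → no.
F: end t=361 >= t=310? ✓; start t=274 > t=77? ✓ → yes.
H: end t=87 >= t=310? ✗; start t=36 > t=77? ✗ → no.
J: end t=283 >= t=310? ✗; start t=187 > t=77? ✓ → no.
K: end t=461 >= t=310? ✓; start t=310 > t=77? ✓ → yes.
N: end t=361 >= t=310? ✓; start t=102 > t=77? ✓ → yes.
R: end t=173 >= t=310? ✗; start t=97 > t=77? ✓ → no.
S: end t=204 >= t=310? ✗; start t=145 > t=77? ✓ → no.
U: end t=427 >= t=310? ✓; start t=265 > t=77? ✓ → yes.
Result: C, F, K, N, U.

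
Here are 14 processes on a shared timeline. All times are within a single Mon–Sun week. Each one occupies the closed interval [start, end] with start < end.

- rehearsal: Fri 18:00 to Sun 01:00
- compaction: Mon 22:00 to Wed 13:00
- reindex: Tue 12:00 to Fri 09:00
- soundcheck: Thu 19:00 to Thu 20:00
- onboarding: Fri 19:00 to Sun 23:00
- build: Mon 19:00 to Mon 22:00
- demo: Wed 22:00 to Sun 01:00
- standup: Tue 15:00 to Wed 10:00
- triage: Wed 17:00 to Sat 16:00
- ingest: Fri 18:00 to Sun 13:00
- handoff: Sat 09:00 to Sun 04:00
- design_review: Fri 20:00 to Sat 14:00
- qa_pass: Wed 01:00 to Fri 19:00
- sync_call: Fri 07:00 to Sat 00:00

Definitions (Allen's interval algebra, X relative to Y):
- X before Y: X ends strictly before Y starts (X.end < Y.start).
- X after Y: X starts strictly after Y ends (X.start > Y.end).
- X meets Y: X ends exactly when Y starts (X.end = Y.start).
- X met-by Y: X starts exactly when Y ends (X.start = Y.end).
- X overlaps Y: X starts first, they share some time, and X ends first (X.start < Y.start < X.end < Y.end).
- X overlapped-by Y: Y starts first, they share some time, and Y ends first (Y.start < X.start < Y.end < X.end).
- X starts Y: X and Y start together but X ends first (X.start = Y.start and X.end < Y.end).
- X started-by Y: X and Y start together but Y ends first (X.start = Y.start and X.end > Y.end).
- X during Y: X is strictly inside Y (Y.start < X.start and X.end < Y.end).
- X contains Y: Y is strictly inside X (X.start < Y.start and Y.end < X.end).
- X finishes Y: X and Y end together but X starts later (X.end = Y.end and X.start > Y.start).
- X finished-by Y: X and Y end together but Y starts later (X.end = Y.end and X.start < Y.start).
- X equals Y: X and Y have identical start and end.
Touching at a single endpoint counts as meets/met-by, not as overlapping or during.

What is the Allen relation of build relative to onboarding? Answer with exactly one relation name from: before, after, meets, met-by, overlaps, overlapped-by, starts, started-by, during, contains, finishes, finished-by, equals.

before

build = [Mon 19:00, Mon 22:00]; onboarding = [Fri 19:00, Sun 23:00].
Compare endpoints: build.start < onboarding.start, build.start < onboarding.end, build.end < onboarding.start, build.end < onboarding.end.
That pattern is 'before'.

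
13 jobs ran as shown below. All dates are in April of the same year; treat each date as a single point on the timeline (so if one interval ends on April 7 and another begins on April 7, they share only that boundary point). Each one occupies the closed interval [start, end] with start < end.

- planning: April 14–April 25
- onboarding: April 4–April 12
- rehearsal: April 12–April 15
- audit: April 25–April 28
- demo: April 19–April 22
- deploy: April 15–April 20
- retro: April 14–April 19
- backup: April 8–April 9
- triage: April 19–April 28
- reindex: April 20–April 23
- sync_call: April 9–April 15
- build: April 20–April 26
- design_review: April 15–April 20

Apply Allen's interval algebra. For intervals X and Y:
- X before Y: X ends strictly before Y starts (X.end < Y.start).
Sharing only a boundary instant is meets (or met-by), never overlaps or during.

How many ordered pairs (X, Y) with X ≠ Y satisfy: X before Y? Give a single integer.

Checking all 156 ordered pairs for relation 'before'; matching pairs in alphabetical order:
(backup, audit): backup before audit ✓
(backup, build): backup before build ✓
(backup, demo): backup before demo ✓
(backup, deploy): backup before deploy ✓
(backup, design_review): backup before design_review ✓
(backup, planning): backup before planning ✓
(backup, rehearsal): backup before rehearsal ✓
(backup, reindex): backup before reindex ✓
(backup, retro): backup before retro ✓
(backup, triage): backup before triage ✓
(demo, audit): demo before audit ✓
(deploy, audit): deploy before audit ✓
(design_review, audit): design_review before audit ✓
(onboarding, audit): onboarding before audit ✓
(onboarding, build): onboarding before build ✓
(onboarding, demo): onboarding before demo ✓
(onboarding, deploy): onboarding before deploy ✓
(onboarding, design_review): onboarding before design_review ✓
(onboarding, planning): onboarding before planning ✓
(onboarding, reindex): onboarding before reindex ✓
(onboarding, retro): onboarding before retro ✓
(onboarding, triage): onboarding before triage ✓
(rehearsal, audit): rehearsal before audit ✓
(rehearsal, build): rehearsal before build ✓
... plus 12 further pairs not listed.
Count: 36.

36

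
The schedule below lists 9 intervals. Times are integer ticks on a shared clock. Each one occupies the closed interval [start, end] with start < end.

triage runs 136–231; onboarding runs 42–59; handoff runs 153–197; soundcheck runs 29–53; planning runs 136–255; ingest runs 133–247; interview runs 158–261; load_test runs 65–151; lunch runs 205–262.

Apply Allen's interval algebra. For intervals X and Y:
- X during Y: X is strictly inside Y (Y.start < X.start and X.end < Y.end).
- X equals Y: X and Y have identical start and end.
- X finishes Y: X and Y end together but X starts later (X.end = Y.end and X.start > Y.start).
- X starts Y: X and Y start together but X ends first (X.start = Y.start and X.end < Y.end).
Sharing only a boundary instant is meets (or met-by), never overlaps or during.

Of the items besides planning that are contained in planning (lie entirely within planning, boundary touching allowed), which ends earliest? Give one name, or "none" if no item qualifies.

Target planning = [136, 255].
handoff [153, 197] → during → candidate.
ingest [133, 247] → overlaps → excluded.
interview [158, 261] → overlapped-by → excluded.
load_test [65, 151] → overlaps → excluded.
lunch [205, 262] → overlapped-by → excluded.
onboarding [42, 59] → before → excluded.
soundcheck [29, 53] → before → excluded.
triage [136, 231] → starts → candidate.
Among candidates, earliest end is 197 → handoff.

handoff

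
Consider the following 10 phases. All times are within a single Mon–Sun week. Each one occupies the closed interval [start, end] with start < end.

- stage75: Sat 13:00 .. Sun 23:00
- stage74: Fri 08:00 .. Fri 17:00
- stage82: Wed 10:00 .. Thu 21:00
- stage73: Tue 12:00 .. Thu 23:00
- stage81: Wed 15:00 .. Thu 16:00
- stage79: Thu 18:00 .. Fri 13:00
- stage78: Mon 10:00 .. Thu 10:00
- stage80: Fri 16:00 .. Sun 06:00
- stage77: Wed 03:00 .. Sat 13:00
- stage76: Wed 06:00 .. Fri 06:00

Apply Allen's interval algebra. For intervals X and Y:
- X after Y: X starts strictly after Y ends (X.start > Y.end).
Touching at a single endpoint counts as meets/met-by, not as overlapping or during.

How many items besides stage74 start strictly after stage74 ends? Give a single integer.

1

Target stage74 = [Fri 08:00, Fri 17:00].
stage73 [Tue 12:00, Thu 23:00] → before → no.
stage75 [Sat 13:00, Sun 23:00] → after → counts.
stage76 [Wed 06:00, Fri 06:00] → before → no.
stage77 [Wed 03:00, Sat 13:00] → contains → no.
stage78 [Mon 10:00, Thu 10:00] → before → no.
stage79 [Thu 18:00, Fri 13:00] → overlaps → no.
stage80 [Fri 16:00, Sun 06:00] → overlapped-by → no.
stage81 [Wed 15:00, Thu 16:00] → before → no.
stage82 [Wed 10:00, Thu 21:00] → before → no.
Total: 1.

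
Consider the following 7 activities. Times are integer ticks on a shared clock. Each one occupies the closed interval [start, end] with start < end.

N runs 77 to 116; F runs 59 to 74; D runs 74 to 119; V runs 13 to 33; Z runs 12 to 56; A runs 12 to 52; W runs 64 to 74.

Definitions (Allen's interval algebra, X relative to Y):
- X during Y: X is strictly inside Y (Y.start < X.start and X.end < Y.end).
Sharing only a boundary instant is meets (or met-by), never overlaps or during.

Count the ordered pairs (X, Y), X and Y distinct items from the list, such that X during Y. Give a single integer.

3

Checking all 42 ordered pairs for relation 'during'; matching pairs in alphabetical order:
(N, D): N during D ✓
(V, A): V during A ✓
(V, Z): V during Z ✓
Count: 3.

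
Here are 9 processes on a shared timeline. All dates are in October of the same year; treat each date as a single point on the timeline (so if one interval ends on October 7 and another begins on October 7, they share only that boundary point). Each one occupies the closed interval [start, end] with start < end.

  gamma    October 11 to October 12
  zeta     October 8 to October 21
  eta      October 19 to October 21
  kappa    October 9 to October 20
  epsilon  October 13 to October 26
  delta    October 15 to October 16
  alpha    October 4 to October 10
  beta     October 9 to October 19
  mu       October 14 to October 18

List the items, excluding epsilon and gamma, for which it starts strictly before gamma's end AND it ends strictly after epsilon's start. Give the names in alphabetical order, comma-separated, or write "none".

beta, kappa, zeta

Conditions: its start is strictly before gamma's end (X.start < October 12) AND its end is strictly after epsilon's start (X.end > October 13).
alpha: start October 4 < October 12? ✓; end October 10 > October 13? ✗ → no.
beta: start October 9 < October 12? ✓; end October 19 > October 13? ✓ → yes.
delta: start October 15 < October 12? ✗; end October 16 > October 13? ✓ → no.
eta: start October 19 < October 12? ✗; end October 21 > October 13? ✓ → no.
kappa: start October 9 < October 12? ✓; end October 20 > October 13? ✓ → yes.
mu: start October 14 < October 12? ✗; end October 18 > October 13? ✓ → no.
zeta: start October 8 < October 12? ✓; end October 21 > October 13? ✓ → yes.
Result: beta, kappa, zeta.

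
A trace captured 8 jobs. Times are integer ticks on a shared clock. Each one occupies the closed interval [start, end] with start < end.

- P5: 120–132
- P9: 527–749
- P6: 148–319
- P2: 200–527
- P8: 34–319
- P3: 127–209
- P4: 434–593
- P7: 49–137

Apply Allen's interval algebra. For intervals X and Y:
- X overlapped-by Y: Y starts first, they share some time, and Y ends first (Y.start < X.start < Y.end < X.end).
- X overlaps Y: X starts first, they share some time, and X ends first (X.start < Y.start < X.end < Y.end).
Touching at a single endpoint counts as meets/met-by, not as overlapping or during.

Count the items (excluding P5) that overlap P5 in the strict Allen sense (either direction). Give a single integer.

Target P5 = [120, 132].
P2 [200, 527] → after → no.
P3 [127, 209] → overlapped-by → counts.
P4 [434, 593] → after → no.
P6 [148, 319] → after → no.
P7 [49, 137] → contains → no.
P8 [34, 319] → contains → no.
P9 [527, 749] → after → no.
Total: 1.

1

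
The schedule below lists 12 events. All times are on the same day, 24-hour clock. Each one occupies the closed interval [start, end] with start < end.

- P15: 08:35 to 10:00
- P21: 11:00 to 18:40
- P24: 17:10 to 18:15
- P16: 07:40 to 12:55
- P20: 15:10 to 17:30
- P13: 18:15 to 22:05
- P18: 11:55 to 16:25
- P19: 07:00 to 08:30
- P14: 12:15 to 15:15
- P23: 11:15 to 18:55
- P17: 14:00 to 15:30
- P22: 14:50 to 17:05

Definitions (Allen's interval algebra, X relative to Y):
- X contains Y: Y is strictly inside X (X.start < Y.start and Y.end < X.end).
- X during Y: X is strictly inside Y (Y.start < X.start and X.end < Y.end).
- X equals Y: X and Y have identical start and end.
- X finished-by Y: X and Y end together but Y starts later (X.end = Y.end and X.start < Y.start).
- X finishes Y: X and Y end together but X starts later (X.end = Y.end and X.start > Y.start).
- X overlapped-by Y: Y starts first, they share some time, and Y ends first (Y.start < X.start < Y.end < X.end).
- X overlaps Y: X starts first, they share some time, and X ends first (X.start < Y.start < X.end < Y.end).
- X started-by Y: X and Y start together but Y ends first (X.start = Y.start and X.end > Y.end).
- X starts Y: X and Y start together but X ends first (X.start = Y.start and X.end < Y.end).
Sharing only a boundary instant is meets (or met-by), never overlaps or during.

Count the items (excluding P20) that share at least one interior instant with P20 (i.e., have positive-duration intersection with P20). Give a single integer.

7

Target P20 = [15:10, 17:30].
P13 [18:15, 22:05] → after → no.
P14 [12:15, 15:15] → overlaps → counts.
P15 [08:35, 10:00] → before → no.
P16 [07:40, 12:55] → before → no.
P17 [14:00, 15:30] → overlaps → counts.
P18 [11:55, 16:25] → overlaps → counts.
P19 [07:00, 08:30] → before → no.
P21 [11:00, 18:40] → contains → counts.
P22 [14:50, 17:05] → overlaps → counts.
P23 [11:15, 18:55] → contains → counts.
P24 [17:10, 18:15] → overlapped-by → counts.
Total: 7.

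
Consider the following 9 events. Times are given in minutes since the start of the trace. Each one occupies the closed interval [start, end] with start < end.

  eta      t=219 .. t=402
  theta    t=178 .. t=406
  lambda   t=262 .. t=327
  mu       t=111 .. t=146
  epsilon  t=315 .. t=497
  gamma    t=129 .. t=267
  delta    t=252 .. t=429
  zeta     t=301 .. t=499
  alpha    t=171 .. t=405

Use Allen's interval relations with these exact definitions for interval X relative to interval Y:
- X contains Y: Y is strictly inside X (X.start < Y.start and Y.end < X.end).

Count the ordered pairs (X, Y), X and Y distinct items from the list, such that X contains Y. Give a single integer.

7

Checking all 72 ordered pairs for relation 'contains'; matching pairs in alphabetical order:
(alpha, eta): alpha contains eta ✓
(alpha, lambda): alpha contains lambda ✓
(delta, lambda): delta contains lambda ✓
(eta, lambda): eta contains lambda ✓
(theta, eta): theta contains eta ✓
(theta, lambda): theta contains lambda ✓
(zeta, epsilon): zeta contains epsilon ✓
Count: 7.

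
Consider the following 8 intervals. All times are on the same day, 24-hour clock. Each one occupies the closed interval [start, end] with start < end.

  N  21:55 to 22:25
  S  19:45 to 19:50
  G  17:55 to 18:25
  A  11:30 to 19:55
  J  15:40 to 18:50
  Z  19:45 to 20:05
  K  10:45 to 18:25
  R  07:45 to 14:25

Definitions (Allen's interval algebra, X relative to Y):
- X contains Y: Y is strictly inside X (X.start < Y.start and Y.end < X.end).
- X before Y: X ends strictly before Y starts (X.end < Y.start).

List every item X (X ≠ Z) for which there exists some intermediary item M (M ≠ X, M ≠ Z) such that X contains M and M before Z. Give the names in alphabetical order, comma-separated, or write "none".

A, J

Target Z = [19:45, 20:05].
Intermediaries M with M before Z: G, J, K, R.
Via G — items with X contains G: A, J.
Via J — items with X contains J: A.
Via K — items with X contains K: none.
Via R — items with X contains R: none.
Union: A, J.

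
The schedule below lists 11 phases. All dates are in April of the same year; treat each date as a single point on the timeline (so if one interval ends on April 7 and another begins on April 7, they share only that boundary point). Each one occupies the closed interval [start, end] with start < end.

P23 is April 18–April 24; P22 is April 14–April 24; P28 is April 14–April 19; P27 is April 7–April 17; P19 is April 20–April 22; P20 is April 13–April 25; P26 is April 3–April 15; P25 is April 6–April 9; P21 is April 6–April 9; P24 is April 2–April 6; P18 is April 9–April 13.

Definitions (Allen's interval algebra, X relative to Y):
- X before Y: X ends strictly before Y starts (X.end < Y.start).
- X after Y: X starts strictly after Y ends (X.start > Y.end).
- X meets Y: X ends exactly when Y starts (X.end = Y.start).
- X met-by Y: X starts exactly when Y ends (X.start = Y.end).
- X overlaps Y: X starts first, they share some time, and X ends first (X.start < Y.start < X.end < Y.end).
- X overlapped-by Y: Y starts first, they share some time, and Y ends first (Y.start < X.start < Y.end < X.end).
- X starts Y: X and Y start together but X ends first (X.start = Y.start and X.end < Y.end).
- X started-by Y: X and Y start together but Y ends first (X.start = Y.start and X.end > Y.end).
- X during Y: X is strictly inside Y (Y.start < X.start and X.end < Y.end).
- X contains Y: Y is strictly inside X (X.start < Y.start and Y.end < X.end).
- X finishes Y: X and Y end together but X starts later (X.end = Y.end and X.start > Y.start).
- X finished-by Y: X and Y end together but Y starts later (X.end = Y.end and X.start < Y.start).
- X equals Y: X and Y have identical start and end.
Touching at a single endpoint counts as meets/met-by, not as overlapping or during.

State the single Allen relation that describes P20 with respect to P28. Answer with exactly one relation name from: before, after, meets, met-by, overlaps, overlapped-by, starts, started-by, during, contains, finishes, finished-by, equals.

contains

P20 = [April 13, April 25]; P28 = [April 14, April 19].
Compare endpoints: P20.start < P28.start, P20.start < P28.end, P20.end > P28.start, P20.end > P28.end.
That pattern is 'contains'.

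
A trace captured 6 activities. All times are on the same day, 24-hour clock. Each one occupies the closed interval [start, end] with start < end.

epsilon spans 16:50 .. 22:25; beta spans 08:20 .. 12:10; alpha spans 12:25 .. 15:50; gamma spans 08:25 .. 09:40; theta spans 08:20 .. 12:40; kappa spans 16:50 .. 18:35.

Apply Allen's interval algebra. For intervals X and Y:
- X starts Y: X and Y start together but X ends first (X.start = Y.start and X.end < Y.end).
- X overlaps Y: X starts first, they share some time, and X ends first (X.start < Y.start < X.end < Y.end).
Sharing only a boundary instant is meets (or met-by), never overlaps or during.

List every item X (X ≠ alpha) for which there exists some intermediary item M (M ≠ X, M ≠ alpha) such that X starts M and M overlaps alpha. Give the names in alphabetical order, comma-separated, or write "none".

beta

Target alpha = [12:25, 15:50].
Intermediaries M with M overlaps alpha: theta.
Via theta — items with X starts theta: beta.
Union: beta.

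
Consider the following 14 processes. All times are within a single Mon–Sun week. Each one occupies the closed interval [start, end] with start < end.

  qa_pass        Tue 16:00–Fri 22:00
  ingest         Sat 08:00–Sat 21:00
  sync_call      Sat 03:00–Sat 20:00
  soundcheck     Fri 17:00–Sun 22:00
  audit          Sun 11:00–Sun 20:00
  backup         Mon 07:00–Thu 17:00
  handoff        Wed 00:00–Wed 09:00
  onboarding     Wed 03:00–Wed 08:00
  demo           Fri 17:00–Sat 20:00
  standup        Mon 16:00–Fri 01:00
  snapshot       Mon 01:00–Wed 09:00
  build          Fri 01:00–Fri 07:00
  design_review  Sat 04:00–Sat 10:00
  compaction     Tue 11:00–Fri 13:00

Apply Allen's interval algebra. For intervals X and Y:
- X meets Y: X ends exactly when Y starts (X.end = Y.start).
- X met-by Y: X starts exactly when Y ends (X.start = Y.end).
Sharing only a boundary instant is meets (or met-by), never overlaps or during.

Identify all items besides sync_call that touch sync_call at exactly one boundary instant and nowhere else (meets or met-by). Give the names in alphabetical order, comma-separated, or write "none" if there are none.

Target sync_call = [Sat 03:00, Sat 20:00].
audit [Sun 11:00, Sun 20:00] → after → no.
backup [Mon 07:00, Thu 17:00] → before → no.
build [Fri 01:00, Fri 07:00] → before → no.
compaction [Tue 11:00, Fri 13:00] → before → no.
demo [Fri 17:00, Sat 20:00] → finished-by → no.
design_review [Sat 04:00, Sat 10:00] → during → no.
handoff [Wed 00:00, Wed 09:00] → before → no.
ingest [Sat 08:00, Sat 21:00] → overlapped-by → no.
onboarding [Wed 03:00, Wed 08:00] → before → no.
qa_pass [Tue 16:00, Fri 22:00] → before → no.
snapshot [Mon 01:00, Wed 09:00] → before → no.
soundcheck [Fri 17:00, Sun 22:00] → contains → no.
standup [Mon 16:00, Fri 01:00] → before → no.
Result: none.

none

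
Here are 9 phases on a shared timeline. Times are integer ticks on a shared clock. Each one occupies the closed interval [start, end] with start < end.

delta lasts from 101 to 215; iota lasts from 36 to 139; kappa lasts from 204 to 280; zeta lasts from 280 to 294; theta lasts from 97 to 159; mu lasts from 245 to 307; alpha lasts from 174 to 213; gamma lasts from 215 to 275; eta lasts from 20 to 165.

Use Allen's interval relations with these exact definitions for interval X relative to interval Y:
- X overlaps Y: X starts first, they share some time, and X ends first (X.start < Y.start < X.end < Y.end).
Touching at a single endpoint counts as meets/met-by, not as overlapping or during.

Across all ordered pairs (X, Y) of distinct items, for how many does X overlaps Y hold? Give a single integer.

8

Checking all 72 ordered pairs for relation 'overlaps'; matching pairs in alphabetical order:
(alpha, kappa): alpha overlaps kappa ✓
(delta, kappa): delta overlaps kappa ✓
(eta, delta): eta overlaps delta ✓
(gamma, mu): gamma overlaps mu ✓
(iota, delta): iota overlaps delta ✓
(iota, theta): iota overlaps theta ✓
(kappa, mu): kappa overlaps mu ✓
(theta, delta): theta overlaps delta ✓
Count: 8.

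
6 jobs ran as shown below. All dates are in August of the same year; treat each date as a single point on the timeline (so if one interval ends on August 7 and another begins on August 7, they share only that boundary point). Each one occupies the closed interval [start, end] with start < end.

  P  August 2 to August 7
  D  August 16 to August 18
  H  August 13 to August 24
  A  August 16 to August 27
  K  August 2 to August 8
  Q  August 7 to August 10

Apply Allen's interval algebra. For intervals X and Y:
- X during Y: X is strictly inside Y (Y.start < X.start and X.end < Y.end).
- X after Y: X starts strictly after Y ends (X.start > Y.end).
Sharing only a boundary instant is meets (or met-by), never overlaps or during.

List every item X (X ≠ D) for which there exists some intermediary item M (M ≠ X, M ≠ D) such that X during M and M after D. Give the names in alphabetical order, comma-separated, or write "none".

none

Target D = [August 16, August 18].
Intermediaries M with M after D: none.
Union: none.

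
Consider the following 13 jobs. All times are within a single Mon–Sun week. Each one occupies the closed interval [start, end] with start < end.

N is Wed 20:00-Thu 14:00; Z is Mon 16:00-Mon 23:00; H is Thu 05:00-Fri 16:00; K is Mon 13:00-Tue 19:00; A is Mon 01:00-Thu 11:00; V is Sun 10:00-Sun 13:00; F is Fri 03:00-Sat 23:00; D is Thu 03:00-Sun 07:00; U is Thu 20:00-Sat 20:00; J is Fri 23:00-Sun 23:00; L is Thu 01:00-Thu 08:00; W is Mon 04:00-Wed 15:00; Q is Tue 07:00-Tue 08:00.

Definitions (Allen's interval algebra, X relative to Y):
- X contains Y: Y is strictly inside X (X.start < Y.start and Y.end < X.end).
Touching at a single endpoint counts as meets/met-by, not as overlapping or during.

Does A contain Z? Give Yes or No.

A = [Mon 01:00, Thu 11:00], Z = [Mon 16:00, Mon 23:00].
Actual relation of A to Z: contains.
Asked whether 'contains' holds → Yes.

Yes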